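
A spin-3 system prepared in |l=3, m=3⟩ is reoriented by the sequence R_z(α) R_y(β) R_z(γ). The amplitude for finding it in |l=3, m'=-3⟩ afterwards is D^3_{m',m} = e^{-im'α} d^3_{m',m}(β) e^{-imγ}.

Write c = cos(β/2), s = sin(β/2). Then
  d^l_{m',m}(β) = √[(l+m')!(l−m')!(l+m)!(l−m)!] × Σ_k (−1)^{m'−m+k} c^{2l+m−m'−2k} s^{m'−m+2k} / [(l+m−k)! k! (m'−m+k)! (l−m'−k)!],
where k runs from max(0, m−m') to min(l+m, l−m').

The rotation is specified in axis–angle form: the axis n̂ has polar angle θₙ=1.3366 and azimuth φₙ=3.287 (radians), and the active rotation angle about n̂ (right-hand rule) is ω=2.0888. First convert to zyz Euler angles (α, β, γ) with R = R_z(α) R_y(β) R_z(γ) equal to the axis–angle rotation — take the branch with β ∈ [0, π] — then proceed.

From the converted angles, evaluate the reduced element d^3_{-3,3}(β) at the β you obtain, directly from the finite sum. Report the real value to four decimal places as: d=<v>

Axis–angle → zyz. n̂ = (sinθₙcosφₙ, sinθₙsinφₙ, cosθₙ) = (-0.962436, -0.140940, +0.232061), ω = 2.0888.
R = I cosω + sinω [n̂]ₓ + (1−cosω) n̂n̂ᵀ gives
  R = [+0.889783, +0.001193, -0.456382; +0.404427, -0.465447, +0.787272; -0.211482, -0.885075, -0.414629]
β = atan2(√(R₁₃²+R₂₃²), R₃₃) = 1.998332; α = atan2(R₂₃, R₁₃) mod 2π = 2.096156; γ = atan2(R₃₂, −R₃₁) mod 2π = 4.946934
d^3_{-3,3}(β=1.9983) via the finite sum:
Half-angle: c=0.541004, s=0.841020. N=√(1·720·720·1)=720.000000
The bounds max(0,m−m')=6 and min(l+m,l−m')=6 give 1 term
  k=6: (−1)^0·720.0000/(720)·0.5410^0·0.8410^6 = +0.353865
d^3_{-3,3}(1.9983) = +0.353865

d=0.3539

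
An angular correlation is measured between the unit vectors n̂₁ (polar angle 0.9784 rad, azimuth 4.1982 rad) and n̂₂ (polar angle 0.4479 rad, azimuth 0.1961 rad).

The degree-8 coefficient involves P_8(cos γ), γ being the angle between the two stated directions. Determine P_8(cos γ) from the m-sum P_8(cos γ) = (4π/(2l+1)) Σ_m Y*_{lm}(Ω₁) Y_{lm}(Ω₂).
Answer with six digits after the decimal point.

-0.189566

Addition theorem: P_8(cos γ) = (4π/17) Σ_m Y*_{lm}(Ω₁) Y_{lm}(Ω₂), m = −8…8:
  [-8]  conj(Y_{8,-8})(Ω₁) = (-0.065193, 0.095522) ; Y_{8,-8}(Ω₂) = (0.000001, -0.000638) ; Δ = (0.000061, 0.000042)
  [-7]  conj(Y_{8,-7})(Ω₁) = (-0.137585, -0.279290) ; Y_{8,-7}(Ω₂) = (0.001045, -0.005206) ; Δ = (-0.001598, 0.000424)
  [-6]  conj(Y_{8,-6})(Ω₁) = (0.450421, 0.025457) ; Y_{8,-6}(Ω₂) = (0.010670, -0.025650) ; Δ = (0.005459, -0.011282)
  [-5]  conj(Y_{8,-5})(Ω₁) = (-0.161559, 0.251696) ; Y_{8,-5}(Ω₂) = (0.057094, -0.085216) ; Δ = (0.012225, 0.028138)
  [-4]  conj(Y_{8,-4})(Ω₁) = (0.058990, 0.111680) ; Y_{8,-4}(Ω₂) = (0.191879, -0.191497) ; Δ = (0.032705, 0.010133)
  [-3]  conj(Y_{8,-3})(Ω₁) = (-0.366081, -0.010337) ; Y_{8,-3}(Ω₂) = (0.405319, -0.270387) ; Δ = (-0.151174, 0.094794)
  [-2]  conj(Y_{8,-2})(Ω₁) = (0.031806, -0.052771) ; Y_{8,-2}(Ω₂) = (0.453229, -0.187469) ; Δ = (0.004523, -0.029880)
  [-1]  conj(Y_{8,-1})(Ω₁) = (-0.165148, -0.292364) ; Y_{8,-1}(Ω₂) = (0.014655, -0.002911) ; Δ = (-0.003271, -0.003804)
  [+0]  conj(Y_{8,0})(Ω₁) = (0.114020, -0.000000) ; Y_{8,0}(Ω₂) = (-0.476281, 0.000000) ; Δ = (-0.054305, 0.000000)
  [+1]  conj(Y_{8,1})(Ω₁) = (0.165148, -0.292364) ; Y_{8,1}(Ω₂) = (-0.014655, -0.002911) ; Δ = (-0.003271, 0.003804)
  [+2]  conj(Y_{8,2})(Ω₁) = (0.031806, 0.052771) ; Y_{8,2}(Ω₂) = (0.453229, 0.187469) ; Δ = (0.004523, 0.029880)
  [+3]  conj(Y_{8,3})(Ω₁) = (0.366081, -0.010337) ; Y_{8,3}(Ω₂) = (-0.405319, -0.270387) ; Δ = (-0.151174, -0.094794)
  [+4]  conj(Y_{8,4})(Ω₁) = (0.058990, -0.111680) ; Y_{8,4}(Ω₂) = (0.191879, 0.191497) ; Δ = (0.032705, -0.010133)
  [+5]  conj(Y_{8,5})(Ω₁) = (0.161559, 0.251696) ; Y_{8,5}(Ω₂) = (-0.057094, -0.085216) ; Δ = (0.012225, -0.028138)
  [+6]  conj(Y_{8,6})(Ω₁) = (0.450421, -0.025457) ; Y_{8,6}(Ω₂) = (0.010670, 0.025650) ; Δ = (0.005459, 0.011282)
  [+7]  conj(Y_{8,7})(Ω₁) = (0.137585, -0.279290) ; Y_{8,7}(Ω₂) = (-0.001045, -0.005206) ; Δ = (-0.001598, -0.000424)
  [+8]  conj(Y_{8,8})(Ω₁) = (-0.065193, -0.095522) ; Y_{8,8}(Ω₂) = (0.000001, 0.000638) ; Δ = (0.000061, -0.000042)
Total Σ_m = (-0.256448, 0.000000). Multiply by 0.739198: (-0.189566, 0.000000). P_8(cos γ) = -0.189566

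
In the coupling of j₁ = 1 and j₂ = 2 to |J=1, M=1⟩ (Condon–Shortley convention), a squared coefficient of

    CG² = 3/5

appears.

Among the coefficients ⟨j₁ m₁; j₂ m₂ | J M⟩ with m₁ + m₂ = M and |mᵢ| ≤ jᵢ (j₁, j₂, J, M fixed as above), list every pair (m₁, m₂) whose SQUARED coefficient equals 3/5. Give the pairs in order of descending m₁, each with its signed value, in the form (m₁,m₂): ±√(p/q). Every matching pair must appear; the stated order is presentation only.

(-1,2): +√(3/5)

Admissible pairs with m₁+m₂ = M = 1: (-1,2), (0,1), (1,0)
  (m₁,m₂)=(1,0): CG² = 1/10, CG = +√(1/10)
  (m₁,m₂)=(0,1): CG² = 3/10, CG = −√(3/10)
  (m₁,m₂)=(-1,2): CG² = 3/5, CG = +√(3/5)   ← matches the target
Pairs with CG² = 3/5: (-1,2): +√(3/5)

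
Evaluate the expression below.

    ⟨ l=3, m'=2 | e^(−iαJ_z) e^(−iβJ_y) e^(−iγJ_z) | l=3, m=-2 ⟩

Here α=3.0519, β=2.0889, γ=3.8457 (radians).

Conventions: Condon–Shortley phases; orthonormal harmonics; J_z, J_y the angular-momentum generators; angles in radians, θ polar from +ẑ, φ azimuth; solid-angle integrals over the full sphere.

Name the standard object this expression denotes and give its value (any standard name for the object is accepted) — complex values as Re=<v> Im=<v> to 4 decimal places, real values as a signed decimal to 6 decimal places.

Wigner D-matrix element, Re=-0.0048 Im=0.2874

This is a Wigner D-matrix element — the rotation-matrix element ⟨l m'| R(α,β,γ) |l m⟩ in the angular-momentum basis.
First d^3_{2,-2}(β=2.0889), then the phase factors e^{-i(2)α} and e^{-i(-2)γ}:
Half-angle: c=0.502378, s=0.864648. N=√(120·1·1·120)=120.000000
The bounds max(0,m−m')=0 and min(l+m,l−m')=1 give 2 terms
  k=0: (−1)^4·120.0000/(24)·0.5024^2·0.8646^4 = +0.705324
  k=1: (−1)^5·120.0000/(120)·0.5024^0·0.8646^6 = -0.417866
d^3_{2,-2}(2.0889) = +0.705324 -0.417866 = +0.287458
Attach z-rotation phases: D = e^{-i(2)(3.0519)}·(+0.287458)·e^{-i(-2)(3.8457)} = -0.004830+0.287417i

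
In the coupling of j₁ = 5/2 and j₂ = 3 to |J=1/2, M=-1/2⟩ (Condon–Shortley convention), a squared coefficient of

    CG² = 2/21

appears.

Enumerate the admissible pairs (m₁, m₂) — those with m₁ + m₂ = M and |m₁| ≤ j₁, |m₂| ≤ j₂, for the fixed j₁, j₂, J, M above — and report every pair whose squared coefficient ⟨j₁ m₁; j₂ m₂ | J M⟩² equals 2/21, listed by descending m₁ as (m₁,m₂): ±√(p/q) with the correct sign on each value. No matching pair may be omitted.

(-3/2,1): +√(2/21)

Admissible pairs with m₁+m₂ = M = -1/2: (-5/2,2), (-3/2,1), (-1/2,0), (1/2,-1), (3/2,-2), (5/2,-3)
  (m₁,m₂)=(5/2,-3): CG² = 2/7, CG = +√(2/7)
  (m₁,m₂)=(3/2,-2): CG² = 5/21, CG = −√(5/21)
  (m₁,m₂)=(1/2,-1): CG² = 4/21, CG = +√(4/21)
  (m₁,m₂)=(-1/2,0): CG² = 1/7, CG = −√(1/7)
  (m₁,m₂)=(-3/2,1): CG² = 2/21, CG = +√(2/21)   ← matches the target
  (m₁,m₂)=(-5/2,2): CG² = 1/21, CG = −√(1/21)
Pairs with CG² = 2/21: (-3/2,1): +√(2/21)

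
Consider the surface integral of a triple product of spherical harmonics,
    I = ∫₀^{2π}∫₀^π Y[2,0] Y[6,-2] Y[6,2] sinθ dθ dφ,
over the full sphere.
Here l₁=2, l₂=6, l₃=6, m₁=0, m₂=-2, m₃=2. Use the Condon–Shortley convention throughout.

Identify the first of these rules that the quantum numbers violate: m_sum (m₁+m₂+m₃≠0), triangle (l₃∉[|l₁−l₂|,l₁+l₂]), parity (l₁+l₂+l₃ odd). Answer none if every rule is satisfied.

none

azimuthal sum: 0 − 2 + 2 = 0  ✓
4 ≤ 6 ≤ 8 (triangle on l)  ✓
L = 2 + 6 + 6 = 14 (even)  ✓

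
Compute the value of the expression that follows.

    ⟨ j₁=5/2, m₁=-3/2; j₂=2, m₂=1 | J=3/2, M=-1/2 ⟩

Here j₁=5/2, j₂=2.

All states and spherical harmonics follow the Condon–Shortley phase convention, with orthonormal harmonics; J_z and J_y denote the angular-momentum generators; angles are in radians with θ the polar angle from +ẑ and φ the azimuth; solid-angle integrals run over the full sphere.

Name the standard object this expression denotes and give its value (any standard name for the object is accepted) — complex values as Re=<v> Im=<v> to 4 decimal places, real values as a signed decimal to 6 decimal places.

This is a Clebsch–Gordan (vector-coupling) coefficient.
√[4·3!2!1!/7! · 1!4!3!1!1!2!] = √(96/35)
  +(−1)^2/∏(2,1,2,1,0,0)! = 1/4  (running 1/4)
  +(−1)^3/∏(3,0,1,0,1,1)! = -1/6  (running 1/12)
⟨..|..⟩ = √(96/35)·(1/12) = +0.138013

Clebsch–Gordan coefficient, +√(2/105) ≈ +0.138013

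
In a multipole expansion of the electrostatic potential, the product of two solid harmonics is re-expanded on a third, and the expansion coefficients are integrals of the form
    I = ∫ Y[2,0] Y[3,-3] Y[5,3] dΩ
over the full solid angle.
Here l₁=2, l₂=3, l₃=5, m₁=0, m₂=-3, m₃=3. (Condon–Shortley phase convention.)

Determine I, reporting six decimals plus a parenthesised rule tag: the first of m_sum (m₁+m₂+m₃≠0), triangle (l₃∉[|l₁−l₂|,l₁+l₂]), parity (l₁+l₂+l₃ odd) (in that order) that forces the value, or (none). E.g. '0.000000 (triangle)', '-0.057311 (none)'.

-0.126792 (none)

Rules hold: Σm=0, L=10 even, 1≤5≤5.
N = 5·7·11 = 385
Δ = 0!·4!·6!/11! = 1/2310
Racah Σ t=0..0: t=0:+1/144 = 1/144
⇒ 3j(2 3 5; 0 0 0)² = 10/231, sgn -1
Racah Σ t=0..0: t=0:+1/2880 = 1/2880
⇒ 3j(2 3 5; 0 -3 3)² = 2/165, sgn +1
4πI² = N·(3j₀)²·(3jₘ)² = 20/99
I = -1·√(0.20202/4π) = -0.12679218
No selection rule forces the value: the integral is nonzero (none).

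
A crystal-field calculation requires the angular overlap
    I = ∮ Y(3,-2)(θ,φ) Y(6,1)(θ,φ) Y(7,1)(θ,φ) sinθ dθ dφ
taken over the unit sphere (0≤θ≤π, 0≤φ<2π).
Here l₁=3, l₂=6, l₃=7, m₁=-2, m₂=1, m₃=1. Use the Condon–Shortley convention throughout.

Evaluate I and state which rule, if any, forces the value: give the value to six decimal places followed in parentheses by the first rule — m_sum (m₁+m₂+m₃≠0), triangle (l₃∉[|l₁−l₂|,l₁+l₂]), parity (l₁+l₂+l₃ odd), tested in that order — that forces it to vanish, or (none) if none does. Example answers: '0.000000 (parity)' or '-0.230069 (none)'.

0.132863 (none)

Rules hold: Σm=0, L=16 even, 3≤7≤9.
N = 7·13·15 = 1365
Δ = 2!·4!·10!/17! = 1/2042040
Racah Σ t=0..2: t=0:+1/207360 t=1:−1/57600 t=2:+1/207360 = -1/129600
⇒ 3j(3 6 7; 0 0 0)² = 168/12155, sgn +1
Racah Σ t=1..2: t=1:−1/414720 t=2:+1/172800 = 7/2073600
⇒ 3j(3 6 7; -2 1 1)² = 343/29172, sgn +1
4πI² = N·(3j₀)²·(3jₘ)² = 100842/454597
I = +1·√(0.221827/4π) = 0.13286253
No selection rule forces the value: the integral is nonzero (none).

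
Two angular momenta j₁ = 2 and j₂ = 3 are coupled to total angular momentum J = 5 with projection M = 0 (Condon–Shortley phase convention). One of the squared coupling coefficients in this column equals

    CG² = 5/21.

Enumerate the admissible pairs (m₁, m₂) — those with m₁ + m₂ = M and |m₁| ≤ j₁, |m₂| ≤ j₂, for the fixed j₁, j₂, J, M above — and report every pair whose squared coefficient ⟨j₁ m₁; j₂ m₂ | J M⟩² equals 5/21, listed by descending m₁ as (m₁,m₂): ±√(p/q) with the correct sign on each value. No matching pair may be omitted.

Admissible pairs with m₁+m₂ = M = 0: (-2,2), (-1,1), (0,0), (1,-1), (2,-2)
  (m₁,m₂)=(2,-2): CG² = 1/42, CG = +√(1/42)
  (m₁,m₂)=(1,-1): CG² = 5/21, CG = +√(5/21)   ← matches the target
  (m₁,m₂)=(0,0): CG² = 10/21, CG = +√(10/21)
  (m₁,m₂)=(-1,1): CG² = 5/21, CG = +√(5/21)   ← matches the target
  (m₁,m₂)=(-2,2): CG² = 1/42, CG = +√(1/42)
Pairs with CG² = 5/21: (1,-1): +√(5/21); (-1,1): +√(5/21)

(1,-1): +√(5/21); (-1,1): +√(5/21)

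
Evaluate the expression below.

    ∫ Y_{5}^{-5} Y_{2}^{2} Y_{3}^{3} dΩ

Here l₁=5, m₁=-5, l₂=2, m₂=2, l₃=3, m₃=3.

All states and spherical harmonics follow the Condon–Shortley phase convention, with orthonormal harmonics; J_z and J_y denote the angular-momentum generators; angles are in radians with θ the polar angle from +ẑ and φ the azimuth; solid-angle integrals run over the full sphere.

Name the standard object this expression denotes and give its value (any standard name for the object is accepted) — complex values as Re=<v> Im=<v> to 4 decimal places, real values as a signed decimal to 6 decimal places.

Gaunt coefficient, -0.347235

This is a Gaunt coefficient — the integral of a triple product of spherical harmonics over the sphere.
Checks pass: Σm=0; 10 even; l₃=3∈[3,7].
(2·5+1)(2·2+1)(2·3+1) = 385
Δ: 4! 6! 0! / 11! → 1/2310
sum: t=2:+1/144 = 1/144
3j²(5 2 3; 0 0 0) = Δ·Π!·Σ² = 10/231  (sign -1)
sum: t=4:+1/17280 = 1/17280
3j²(5 2 3; -5 2 3) = Δ·Π!·Σ² = 1/11  (sign +1)
combine: 4πI² = 385·10/231·1/11 = 50/33
take √, sign -1: I = -0.34723469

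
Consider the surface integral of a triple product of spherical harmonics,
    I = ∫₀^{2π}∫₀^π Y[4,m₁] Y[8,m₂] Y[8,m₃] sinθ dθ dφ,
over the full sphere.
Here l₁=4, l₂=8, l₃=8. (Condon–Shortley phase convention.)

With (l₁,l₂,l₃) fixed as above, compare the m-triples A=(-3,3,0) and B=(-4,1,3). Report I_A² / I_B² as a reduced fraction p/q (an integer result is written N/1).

Shared (l₁,l₂,l₃)=(4,8,8): N and (l;000)² cancel in I_A²/I_B².
A: Δ = 4!·4!·12!/21! = 1/185175900; Racah Σ t=3..4: t=3:−1/139345920 t=4:+1/87091200 = 1/232243200; ⇒ 3j(4 8 8; -3 3 0)² = 33/8398, sgn +1
B: Δ = 4!·4!·12!/21! = 1/185175900; Racah Σ t=4..4: t=4:+1/348364800 = 1/348364800; ⇒ 3j(4 8 8; -4 1 3)² = 66/4199, sgn -1
I_A²/I_B² = (33/8398)/(66/4199) = 1/4

1/4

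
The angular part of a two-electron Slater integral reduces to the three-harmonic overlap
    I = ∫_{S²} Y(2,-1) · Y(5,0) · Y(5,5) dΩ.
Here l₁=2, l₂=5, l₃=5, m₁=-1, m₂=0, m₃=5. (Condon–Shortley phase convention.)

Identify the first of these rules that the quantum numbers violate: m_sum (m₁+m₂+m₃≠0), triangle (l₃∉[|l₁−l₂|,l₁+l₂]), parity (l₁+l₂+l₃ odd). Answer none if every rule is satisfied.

m_sum

m₁+m₂+m₃ = -1 + 0 + 5 = 4  ✗
triangle: |2−5|=3 ≤ l₃=5 ≤ 2+5=7
parity: l₁+l₂+l₃ = 12 is even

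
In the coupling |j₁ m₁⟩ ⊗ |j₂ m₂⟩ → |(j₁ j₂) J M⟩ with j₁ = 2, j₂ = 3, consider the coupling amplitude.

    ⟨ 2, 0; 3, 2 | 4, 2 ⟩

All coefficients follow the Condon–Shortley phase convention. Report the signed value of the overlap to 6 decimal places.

j₁+j₂−J=1  J+j₁−j₂=3  J−j₁+j₂=5  j₁+j₂+J+1=10
(j₁±m₁, j₂±m₂, J±M) = (2,2,5,1,6,2)
P² = 8640/7
sum k=0..1:
  [0] +1/240 = 1/240
  [1] −1/48 = -1/48
S = -1/60
C² = P²·S² = 12/35 ; C = -0.585540

-0.585540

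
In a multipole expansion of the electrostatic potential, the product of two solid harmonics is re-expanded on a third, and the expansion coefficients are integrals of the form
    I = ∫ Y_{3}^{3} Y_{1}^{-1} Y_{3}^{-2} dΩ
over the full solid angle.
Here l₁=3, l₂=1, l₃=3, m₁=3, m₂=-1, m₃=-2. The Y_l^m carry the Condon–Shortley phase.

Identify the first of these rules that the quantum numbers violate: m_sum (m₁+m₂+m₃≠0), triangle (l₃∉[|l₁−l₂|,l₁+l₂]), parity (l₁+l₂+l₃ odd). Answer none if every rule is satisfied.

Σmᵢ = 0  ✓
l₃∈[|l₁−l₂|,l₁+l₂]=[2,4], have l₃=3  ✓
Σlᵢ = 7 ⇒ odd  ✗

parity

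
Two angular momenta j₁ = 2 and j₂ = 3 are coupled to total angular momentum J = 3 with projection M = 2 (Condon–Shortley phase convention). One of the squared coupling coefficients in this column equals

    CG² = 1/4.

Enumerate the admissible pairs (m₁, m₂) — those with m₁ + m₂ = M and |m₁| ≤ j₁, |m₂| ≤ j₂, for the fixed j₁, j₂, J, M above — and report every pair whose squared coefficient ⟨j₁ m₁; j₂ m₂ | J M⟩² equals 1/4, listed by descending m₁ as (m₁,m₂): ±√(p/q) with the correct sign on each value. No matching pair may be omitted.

Admissible pairs with m₁+m₂ = M = 2: (-1,3), (0,2), (1,1), (2,0)
  (m₁,m₂)=(2,0): CG² = 1/3, CG = +√(1/3)
  (m₁,m₂)=(1,1): CG² = 1/4, CG = −√(1/4)   ← matches the target
  (m₁,m₂)=(0,2): CG² = 0/1, CG = 0
  (m₁,m₂)=(-1,3): CG² = 5/12, CG = +√(5/12)
Pairs with CG² = 1/4: (1,1): −√(1/4)

(1,1): −√(1/4)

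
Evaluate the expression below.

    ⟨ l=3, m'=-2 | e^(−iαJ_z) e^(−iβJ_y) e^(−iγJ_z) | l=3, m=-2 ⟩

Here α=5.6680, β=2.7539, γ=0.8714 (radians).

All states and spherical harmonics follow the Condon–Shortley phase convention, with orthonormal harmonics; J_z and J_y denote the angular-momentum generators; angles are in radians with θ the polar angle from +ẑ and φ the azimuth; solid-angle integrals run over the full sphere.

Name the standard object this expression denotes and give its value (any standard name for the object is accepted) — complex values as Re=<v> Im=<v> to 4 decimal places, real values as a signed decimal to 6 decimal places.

Wigner D-matrix element, Re=-0.0057 Im=-0.0032

This is a Wigner D-matrix element — the rotation-matrix element ⟨l m'| R(α,β,γ) |l m⟩ in the angular-momentum basis.
First d^3_{-2,-2}(β=2.7539), then the phase factors e^{-i(-2)α} and e^{-i(-2)γ}:
Half-angle: c=0.192635, s=0.981271. N=√(1·120·1·120)=120.000000
Admissible k: 0..1 (factorial args all ≥0)
  k=0: (−1)^0·120.0000/(120)·0.1926^6·0.9813^0 = +0.000051
  k=1: (−1)^1·120.0000/(24)·0.1926^4·0.9813^2 = -0.006630
d^3_{-2,-2}(2.7539) = +0.000051 -0.006630 = -0.006578
D = (+0.333888-0.942613i)·(-0.006578)·(-0.171157+0.985244i) = -0.005733-0.003225i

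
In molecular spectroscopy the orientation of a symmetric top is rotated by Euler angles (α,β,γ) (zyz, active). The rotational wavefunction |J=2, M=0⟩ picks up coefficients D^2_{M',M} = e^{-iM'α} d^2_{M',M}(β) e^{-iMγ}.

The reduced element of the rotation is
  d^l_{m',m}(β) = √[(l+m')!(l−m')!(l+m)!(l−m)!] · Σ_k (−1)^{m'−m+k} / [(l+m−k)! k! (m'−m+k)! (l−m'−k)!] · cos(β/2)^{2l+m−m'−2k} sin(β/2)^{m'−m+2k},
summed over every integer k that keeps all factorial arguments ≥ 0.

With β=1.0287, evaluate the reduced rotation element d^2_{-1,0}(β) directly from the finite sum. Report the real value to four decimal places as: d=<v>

d=0.5413

d^2_{-1,0}(β=1.0287) via the finite sum:
Half-angle: c=0.870613, s=0.491969. N=√(1·6·2·2)=4.898979
k: max(0,(0)−(-1))=1 … min(2+(0),2−(-1))=2
  k=1: (−1)^0·4.8990/(2)·0.8706^3·0.4920^1 = +0.795222
  k=2: (−1)^1·4.8990/(2)·0.8706^1·0.4920^3 = -0.253930
d^2_{-1,0}(1.0287) = +0.795222 -0.253930 = +0.541292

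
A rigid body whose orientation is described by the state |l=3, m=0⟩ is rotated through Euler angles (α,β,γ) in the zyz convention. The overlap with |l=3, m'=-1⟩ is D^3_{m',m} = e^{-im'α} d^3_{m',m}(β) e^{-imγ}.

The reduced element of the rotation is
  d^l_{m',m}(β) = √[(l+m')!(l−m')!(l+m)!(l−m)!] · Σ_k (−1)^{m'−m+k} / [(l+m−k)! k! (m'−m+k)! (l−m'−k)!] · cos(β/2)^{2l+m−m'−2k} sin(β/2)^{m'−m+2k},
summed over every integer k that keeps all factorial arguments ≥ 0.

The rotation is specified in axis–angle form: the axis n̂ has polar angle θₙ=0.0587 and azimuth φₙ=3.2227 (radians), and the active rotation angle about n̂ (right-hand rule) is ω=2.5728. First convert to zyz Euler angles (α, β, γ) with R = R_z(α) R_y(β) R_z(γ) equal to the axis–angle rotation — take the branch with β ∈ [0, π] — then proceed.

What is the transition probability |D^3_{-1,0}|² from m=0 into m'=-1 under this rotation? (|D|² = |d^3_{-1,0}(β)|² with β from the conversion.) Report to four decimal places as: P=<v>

P=0.0367

Axis–angle → zyz. n̂ = (sinθₙcosφₙ, sinθₙsinφₙ, cosθₙ) = (-0.058473, -0.004753, +0.998278), ω = 2.5728.
R = I cosω + sinω [n̂]ₓ + (1−cosω) n̂n̂ᵀ gives
  R = [-0.836252, -0.537175, -0.110115; +0.538200, -0.842510, +0.022752; -0.104995, -0.040237, +0.993658]
β = atan2(√(R₁₃²+R₂₃²), R₃₃) = 0.112679; α = atan2(R₂₃, R₁₃) mod 2π = 2.937839; γ = atan2(R₃₂, −R₃₁) mod 2π = 5.917217
First d^3_{-1,0}(β=0.1127), then the phase factors e^{-i(-1)α} and e^{-i(0)γ}:
Half-angle: c=0.998413, s=0.056310. N=√(2·24·6·6)=41.569219
The bounds max(0,m−m')=1 and min(l+m,l−m')=3 give 3 terms
  k=1: (−1)^0·41.5692/(12)·0.9984^5·0.0563^1 = +0.193520
  k=2: (−1)^1·41.5692/(4)·0.9984^3·0.0563^3 = -0.001847
  k=3: (−1)^2·41.5692/(12)·0.9984^1·0.0563^5 = +0.000002
d^3_{-1,0}(0.1127) = +0.193520 -0.001847 +0.000002 = +0.191675
|D^3_{-1,0}|² = |d^3_{-1,0}(β)|² = (+0.191675)² = 0.036739 (the z-rotation phases have unit modulus)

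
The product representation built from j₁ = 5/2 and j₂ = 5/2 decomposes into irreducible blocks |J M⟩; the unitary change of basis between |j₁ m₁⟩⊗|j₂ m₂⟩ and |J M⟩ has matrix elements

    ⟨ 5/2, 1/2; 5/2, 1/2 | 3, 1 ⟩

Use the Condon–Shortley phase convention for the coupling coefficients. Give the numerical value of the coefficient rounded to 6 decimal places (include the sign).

−√(4/15) = -0.516398

√[7·2!3!3!/9! · 3!2!3!2!4!2!] = √(48/5)
  +(−1)^0/∏(0,2,2,3,1,0)! = 1/24  (running 1/24)
  +(−1)^1/∏(1,1,1,2,2,1)! = -1/4  (running -5/24)
  +(−1)^2/∏(2,0,0,1,3,2)! = 1/24  (running -1/6)
⟨..|..⟩ = √(48/5)·(-1/6) = -0.516398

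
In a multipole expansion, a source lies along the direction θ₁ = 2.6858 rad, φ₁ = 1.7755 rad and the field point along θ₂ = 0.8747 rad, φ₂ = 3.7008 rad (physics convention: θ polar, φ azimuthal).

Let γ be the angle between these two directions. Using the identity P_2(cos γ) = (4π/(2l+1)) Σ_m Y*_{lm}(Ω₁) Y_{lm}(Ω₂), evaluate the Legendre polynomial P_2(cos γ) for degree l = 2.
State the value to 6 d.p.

Expand P_2 via completeness: Σ_{m} conj(Y_{2,m}) at Ω₁ times Y_{2,m} at Ω₂ —
  m=-2: Y*=(-0.068657, -0.029792)  Y=(0.099420, -0.204570)  product (-0.012920, 0.011083)
  m=-1: Y*=(0.062069, -0.298965)  Y=(-0.322227, 0.201664)  product (0.040290, 0.108852)
  m=+0: Y*=(0.447459, -0.000000)  Y=(0.073649, 0.000000)  product (0.032955, 0.000000)
  m=+1: Y*=(-0.062069, -0.298965)  Y=(0.322227, 0.201664)  product (0.040290, -0.108852)
  m=+2: Y*=(-0.068657, 0.029792)  Y=(0.099420, 0.204570)  product (-0.012920, -0.011083)
Σ over m = (0.087695, 0.000000); ×(4π/5) → (0.220402, 0.000000). Real part: 0.220402

0.220402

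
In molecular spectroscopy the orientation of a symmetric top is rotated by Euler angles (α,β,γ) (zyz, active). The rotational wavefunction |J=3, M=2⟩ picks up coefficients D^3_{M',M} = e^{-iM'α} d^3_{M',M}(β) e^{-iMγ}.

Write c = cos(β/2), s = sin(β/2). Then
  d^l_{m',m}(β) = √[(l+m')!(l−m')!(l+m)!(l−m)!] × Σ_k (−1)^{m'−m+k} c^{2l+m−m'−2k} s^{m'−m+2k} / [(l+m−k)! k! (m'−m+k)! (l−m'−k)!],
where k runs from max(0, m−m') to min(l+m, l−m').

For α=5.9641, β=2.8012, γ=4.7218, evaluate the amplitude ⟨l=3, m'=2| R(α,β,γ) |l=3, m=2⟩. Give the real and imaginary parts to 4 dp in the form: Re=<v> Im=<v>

Re=0.0032 Im=0.0023

First d^3_{2,2}(β=2.8012), then the phase factors e^{-i(2)α} and e^{-i(2)γ}:
Half-angle: c=0.169376, s=0.985552. N=√(120·1·120·1)=120.000000
Admissible k: 0..1 (factorial args all ≥0)
  k=0: (−1)^0·120.0000/(120)·0.1694^6·0.9856^0 = +0.000024
  k=1: (−1)^1·120.0000/(24)·0.1694^4·0.9856^2 = -0.003997
d^3_{2,2}(2.8012) = +0.000024 -0.003997 = -0.003973
Phases: e^{-i·(2)·5.9641}=+0.803187+0.595727i, e^{-i·(2)·4.7218}=-0.999823+0.018821i ⇒ D=+0.003235+0.002307i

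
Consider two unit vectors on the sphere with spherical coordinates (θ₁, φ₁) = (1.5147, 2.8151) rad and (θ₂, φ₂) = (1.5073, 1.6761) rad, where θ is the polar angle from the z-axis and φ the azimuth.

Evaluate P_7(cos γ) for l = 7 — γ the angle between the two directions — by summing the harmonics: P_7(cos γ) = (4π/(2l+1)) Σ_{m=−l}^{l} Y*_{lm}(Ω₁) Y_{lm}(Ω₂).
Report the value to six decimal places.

Summing Y*_{l m}(θ₁,φ₁)·Y_{l m}(θ₂,φ₂) over m ∈ [−7, 7]; prefactor 4π/(2·7+1) = 0.837758:
  term(m=-7) = -0.028952+0.242107i   from Y*(Ω₁)=+0.324112+0.373551i, Y(Ω₂)=+0.331395+0.365040i
  term(m=-6) = +0.010386+0.006379i   from Y*(Ω₁)=-0.039330-0.096183i, Y(Ω₂)=-0.094649+0.069275i
  term(m=-5) = +0.099998-0.066692i   from Y*(Ω₁)=-0.021519-0.348511i, Y(Ω₂)=+0.172986+0.297611i
  term(m=-4) = -0.002566-0.016273i   from Y*(Ω₁)=-0.031668+0.116772i, Y(Ω₂)=-0.124256+0.055671i
  term(m=-3) = -0.089091-0.025176i   from Y*(Ω₁)=-0.171499+0.255410i, Y(Ω₂)=+0.093494+0.286038i
  term(m=-2) = -0.011987+0.014025i   from Y*(Ω₁)=+0.101792-0.077863i, Y(Ω₂)=-0.140781+0.030096i
  term(m=-1) = +0.034791+0.075502i   from Y*(Ω₁)=+0.276684-0.093688i, Y(Ω₂)=+0.029913+0.283011i
  term(m=+0) = +0.019041+0.000000i   from Y*(Ω₁)=-0.130232-0.000000i, Y(Ω₂)=-0.146204+0.000000i
  term(m=+1) = +0.034791-0.075502i   from Y*(Ω₁)=-0.276684-0.093688i, Y(Ω₂)=-0.029913+0.283011i
  term(m=+2) = -0.011987-0.014025i   from Y*(Ω₁)=+0.101792+0.077863i, Y(Ω₂)=-0.140781-0.030096i
  term(m=+3) = -0.089091+0.025176i   from Y*(Ω₁)=+0.171499+0.255410i, Y(Ω₂)=-0.093494+0.286038i
  term(m=+4) = -0.002566+0.016273i   from Y*(Ω₁)=-0.031668-0.116772i, Y(Ω₂)=-0.124256-0.055671i
  term(m=+5) = +0.099998+0.066692i   from Y*(Ω₁)=+0.021519-0.348511i, Y(Ω₂)=-0.172986+0.297611i
  term(m=+6) = +0.010386-0.006379i   from Y*(Ω₁)=-0.039330+0.096183i, Y(Ω₂)=-0.094649-0.069275i
  term(m=+7) = -0.028952-0.242107i   from Y*(Ω₁)=-0.324112+0.373551i, Y(Ω₂)=-0.331395+0.365040i
Σ over m = +0.044199+0.000000i; ×(4π/15) → +0.037028+0.000000i. Real part: 0.037028

0.037028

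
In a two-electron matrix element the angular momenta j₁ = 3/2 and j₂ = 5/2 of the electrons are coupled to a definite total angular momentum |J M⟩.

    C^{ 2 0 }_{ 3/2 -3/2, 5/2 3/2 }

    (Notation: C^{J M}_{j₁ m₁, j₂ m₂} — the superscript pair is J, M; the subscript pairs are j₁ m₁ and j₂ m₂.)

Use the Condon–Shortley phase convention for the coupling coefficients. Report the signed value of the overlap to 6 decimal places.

+0.654654

√[5·2!1!3!/7! · 0!3!4!1!2!2!] = √(48/7)
  +(−1)^2/∏(2,0,1,2,0,1)! = 1/4  (running 1/4)
⟨..|..⟩ = √(48/7)·(1/4) = +0.654654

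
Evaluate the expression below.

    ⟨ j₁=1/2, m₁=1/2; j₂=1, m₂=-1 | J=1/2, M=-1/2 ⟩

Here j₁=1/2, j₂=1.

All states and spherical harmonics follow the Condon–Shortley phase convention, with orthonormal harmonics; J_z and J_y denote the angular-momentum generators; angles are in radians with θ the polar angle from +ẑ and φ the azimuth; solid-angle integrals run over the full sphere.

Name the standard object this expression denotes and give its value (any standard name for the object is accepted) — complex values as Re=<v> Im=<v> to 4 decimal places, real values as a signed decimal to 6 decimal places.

This is a Clebsch–Gordan (vector-coupling) coefficient.
√[2·1!0!1!/3! · 1!0!0!2!0!1!] = √(2/3)
  +(−1)^0/∏(0,1,0,0,0,1)! = 1  (running 1)
⟨..|..⟩ = √(2/3)·(1) = +0.816497

Clebsch–Gordan coefficient, +√(2/3) ≈ +0.816497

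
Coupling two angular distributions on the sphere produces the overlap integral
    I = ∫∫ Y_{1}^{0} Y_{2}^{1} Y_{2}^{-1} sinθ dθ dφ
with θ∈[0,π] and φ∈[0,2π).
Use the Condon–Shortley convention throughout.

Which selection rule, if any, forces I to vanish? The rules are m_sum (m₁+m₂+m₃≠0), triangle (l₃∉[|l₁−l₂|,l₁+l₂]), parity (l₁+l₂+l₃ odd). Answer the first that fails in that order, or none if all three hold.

m₁+m₂+m₃ = 0 + 1 − 1 = 0  ✓
triangle: |1−2|=1 ≤ l₃=2 ≤ 1+2=3  ✓
parity: l₁+l₂+l₃ = 5 is odd  ✗

parity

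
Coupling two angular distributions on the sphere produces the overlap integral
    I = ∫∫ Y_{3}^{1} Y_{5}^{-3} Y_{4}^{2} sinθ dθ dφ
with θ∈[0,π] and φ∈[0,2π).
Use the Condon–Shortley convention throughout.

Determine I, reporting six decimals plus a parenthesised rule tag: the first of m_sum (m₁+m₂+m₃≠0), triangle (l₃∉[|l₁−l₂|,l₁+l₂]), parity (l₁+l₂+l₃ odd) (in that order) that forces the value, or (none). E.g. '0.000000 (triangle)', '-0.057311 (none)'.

Rules hold: Σm=0, L=12 even, 2≤4≤8.
N = 7·11·9 = 693
Δ = 4!·2!·6!/13! = 1/180180
Racah Σ t=1..3: t=1:−1/576 t=2:+1/144 t=3:−1/576 = 1/288
⇒ 3j(3 5 4; 0 0 0)² = 20/1001, sgn +1
Racah Σ t=0..2: t=0:+1/2304 t=1:−1/720 t=2:+1/5760 = -1/1280
⇒ 3j(3 5 4; 1 -3 2)² = 27/1430, sgn -1
4πI² = N·(3j₀)²·(3jₘ)² = 486/1859
I = -1·√(0.261431/4π) = -0.14423595
No selection rule forces the value: the integral is nonzero (none).

-0.144236 (none)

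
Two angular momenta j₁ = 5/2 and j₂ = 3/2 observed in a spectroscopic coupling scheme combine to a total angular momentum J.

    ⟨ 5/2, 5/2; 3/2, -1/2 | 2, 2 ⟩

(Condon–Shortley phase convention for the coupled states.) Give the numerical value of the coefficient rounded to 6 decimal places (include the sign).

√[5·2!3!1!/7! · 5!0!1!2!4!0!] = √(480/7)
  +(−1)^0/∏(0,2,0,1,3,0)! = 1/12  (running 1/12)
⟨..|..⟩ = √(480/7)·(1/12) = +0.690066

+√(10/21) = +0.690066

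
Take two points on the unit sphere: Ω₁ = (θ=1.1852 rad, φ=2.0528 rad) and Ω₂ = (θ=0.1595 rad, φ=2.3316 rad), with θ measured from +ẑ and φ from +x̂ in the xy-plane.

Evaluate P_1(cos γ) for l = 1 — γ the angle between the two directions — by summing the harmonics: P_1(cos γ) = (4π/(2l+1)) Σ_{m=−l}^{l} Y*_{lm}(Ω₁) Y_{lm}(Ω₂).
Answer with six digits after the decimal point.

Addition theorem: P_1(cos γ) = (4π/3) Σ_m Y*_{lm}(Ω₁) Y_{lm}(Ω₂), m = −1…1:
  term(m=-1) = 0.01689 - 0.00483j   from Y*(Ω₁)=-0.14840 + 0.28365j, Y(Ω₂)=-0.03784 - 0.03974j
  term(m=+0) = 0.08865 + 0.00000j   from Y*(Ω₁)=0.18377 + 0.00000j, Y(Ω₂)=0.48240 + 0.00000j
  term(m=+1) = 0.01689 + 0.00483j   from Y*(Ω₁)=0.14840 + 0.28365j, Y(Ω₂)=0.03784 - 0.03974j
Σ over m = 0.12243 + 0.00000j; ×(4π/3) → 0.51282 + 0.00000j. Real part: 0.512818

0.512818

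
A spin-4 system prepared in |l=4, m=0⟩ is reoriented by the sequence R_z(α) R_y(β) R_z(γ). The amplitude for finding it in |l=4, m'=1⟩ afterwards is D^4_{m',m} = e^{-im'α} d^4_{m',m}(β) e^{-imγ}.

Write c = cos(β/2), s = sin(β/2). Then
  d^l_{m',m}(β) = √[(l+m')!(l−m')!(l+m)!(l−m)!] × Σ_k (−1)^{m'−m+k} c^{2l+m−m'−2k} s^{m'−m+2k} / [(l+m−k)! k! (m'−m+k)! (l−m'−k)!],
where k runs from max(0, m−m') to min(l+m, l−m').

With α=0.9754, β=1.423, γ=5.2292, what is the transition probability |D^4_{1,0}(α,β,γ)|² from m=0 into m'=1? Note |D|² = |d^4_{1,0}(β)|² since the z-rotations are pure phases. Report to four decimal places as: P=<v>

P=0.0538

Split into d^4_{1,0}(β=1.4230) × two z-phases.
Half-angle: c=0.757383, s=0.652971. N=√(120·6·24·24)=643.987578
Admissible k: 0..3 (factorial args all ≥0)
  k=0: (−1)^1·643.9876/(144)·0.7574^7·0.6530^1 = -0.417464
  k=1: (−1)^2·643.9876/(24)·0.7574^5·0.6530^3 = +1.861768
  k=2: (−1)^3·643.9876/(24)·0.7574^3·0.6530^5 = -1.383826
  k=3: (−1)^4·643.9876/(144)·0.7574^1·0.6530^7 = +0.171430
d^4_{1,0}(1.4230) = -0.417464 +1.861768 -1.383826 +0.171430 = +0.231909
|D^4_{1,0}|² = |d^4_{1,0}(β)|² = (+0.231909)² = 0.053782 (the z-rotation phases have unit modulus)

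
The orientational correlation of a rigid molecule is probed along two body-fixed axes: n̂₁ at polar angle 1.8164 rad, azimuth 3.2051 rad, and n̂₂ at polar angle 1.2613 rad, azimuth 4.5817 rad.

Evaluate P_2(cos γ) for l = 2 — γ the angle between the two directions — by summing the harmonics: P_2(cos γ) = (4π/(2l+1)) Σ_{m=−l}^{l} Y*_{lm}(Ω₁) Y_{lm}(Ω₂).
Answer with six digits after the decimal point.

-0.483702

Expand P_2 via completeness: Σ_{m} conj(Y_{2,m}) at Ω₁ times Y_{2,m} at Ω₂ —
  term(m=-2) = -0.11788 - 0.04823j   from Y*(Ω₁)=0.36051 + 0.04604j, Y(Ω₂)=-0.33854 - 0.09056j
  term(m=-1) = -0.00788 + 0.04007j   from Y*(Ω₁)=0.18183 + 0.01156j, Y(Ω₂)=-0.02921 + 0.22221j
  term(m=+0) = 0.05906 + 0.00000j   from Y*(Ω₁)=-0.25946 + 0.00000j, Y(Ω₂)=-0.22762 + 0.00000j
  term(m=+1) = -0.00788 - 0.04007j   from Y*(Ω₁)=-0.18183 + 0.01156j, Y(Ω₂)=0.02921 + 0.22221j
  term(m=+2) = -0.11788 + 0.04823j   from Y*(Ω₁)=0.36051 - 0.04604j, Y(Ω₂)=-0.33854 + 0.09056j
Σ over m = -0.19246 + 0.00000j; ×(4π/5) → -0.48370 + 0.00000j. Real part: -0.483702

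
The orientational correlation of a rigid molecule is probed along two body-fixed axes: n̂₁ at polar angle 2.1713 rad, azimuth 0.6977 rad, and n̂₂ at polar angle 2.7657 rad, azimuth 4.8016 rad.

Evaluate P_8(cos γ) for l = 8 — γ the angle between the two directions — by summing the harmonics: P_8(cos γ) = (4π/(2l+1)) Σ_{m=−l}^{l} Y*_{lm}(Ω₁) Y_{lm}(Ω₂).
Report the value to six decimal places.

-0.281845

Term-by-term m-sum for l=8 (normalisation 4π/17 = 0.739198):
  term(m=-8) = +0.000003-0.000019i   from Y*(Ω₁)=+0.084529-0.071427i, Y(Ω₂)=+0.000129-0.000111i
  term(m=-7) = -0.000470+0.000229i   from Y*(Ω₁)=-0.051743+0.298723i, Y(Ω₂)=+0.001007+0.001398i
  term(m=-6) = +0.004335+0.002421i   from Y*(Ω₁)=-0.225960-0.389044i, Y(Ω₂)=-0.009492+0.005629i
  term(m=-5) = -0.001566-0.015739i   from Y*(Ω₁)=+0.295592+0.106865i, Y(Ω₂)=-0.021709-0.045397i
  term(m=-4) = +0.013420-0.011480i   from Y*(Ω₁)=+0.099369-0.036362i, Y(Ω₂)=+0.156384-0.058301i
  term(m=-3) = -0.138657-0.036096i   from Y*(Ω₁)=-0.183317+0.318466i, Y(Ω₂)=+0.103113+0.376036i
  term(m=-2) = +0.016799+0.045480i   from Y*(Ω₁)=-0.014828-0.083673i, Y(Ω₂)=-0.561488+0.101259i
  term(m=-1) = -0.058777+0.084368i   from Y*(Ω₁)=-0.252105-0.211356i, Y(Ω₂)=-0.027846-0.311308i
  term(m=+0) = -0.051459+0.000000i   from Y*(Ω₁)=+0.136895-0.000000i, Y(Ω₂)=-0.375901+0.000000i
  term(m=+1) = -0.058777-0.084368i   from Y*(Ω₁)=+0.252105-0.211356i, Y(Ω₂)=+0.027846-0.311308i
  term(m=+2) = +0.016799-0.045480i   from Y*(Ω₁)=-0.014828+0.083673i, Y(Ω₂)=-0.561488-0.101259i
  term(m=+3) = -0.138657+0.036096i   from Y*(Ω₁)=+0.183317+0.318466i, Y(Ω₂)=-0.103113+0.376036i
  term(m=+4) = +0.013420+0.011480i   from Y*(Ω₁)=+0.099369+0.036362i, Y(Ω₂)=+0.156384+0.058301i
  term(m=+5) = -0.001566+0.015739i   from Y*(Ω₁)=-0.295592+0.106865i, Y(Ω₂)=+0.021709-0.045397i
  term(m=+6) = +0.004335-0.002421i   from Y*(Ω₁)=-0.225960+0.389044i, Y(Ω₂)=-0.009492-0.005629i
  term(m=+7) = -0.000470-0.000229i   from Y*(Ω₁)=+0.051743+0.298723i, Y(Ω₂)=-0.001007+0.001398i
  term(m=+8) = +0.000003+0.000019i   from Y*(Ω₁)=+0.084529+0.071427i, Y(Ω₂)=+0.000129+0.000111i
Accumulated sum -0.381284+0.000000i; after 4π/(2l+1) scaling, -0.281845+0.000000i ⇒ P_8 = -0.281845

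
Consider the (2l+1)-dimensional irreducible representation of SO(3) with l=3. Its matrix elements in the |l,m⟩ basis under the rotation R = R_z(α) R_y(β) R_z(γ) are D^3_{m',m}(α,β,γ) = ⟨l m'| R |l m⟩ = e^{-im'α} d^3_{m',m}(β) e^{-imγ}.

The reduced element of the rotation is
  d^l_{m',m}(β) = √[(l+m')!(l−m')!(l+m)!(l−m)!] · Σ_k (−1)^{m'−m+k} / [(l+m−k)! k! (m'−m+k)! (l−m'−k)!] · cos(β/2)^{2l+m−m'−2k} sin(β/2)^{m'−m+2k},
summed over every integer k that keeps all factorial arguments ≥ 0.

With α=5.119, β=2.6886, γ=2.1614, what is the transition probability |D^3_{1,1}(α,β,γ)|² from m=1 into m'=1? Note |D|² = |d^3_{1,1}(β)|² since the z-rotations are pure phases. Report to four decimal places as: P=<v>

D^3_{1,1}(5.1190,2.6886,2.1614) = e^{-i·1·5.1190}·d^3_{1,1}(2.6886)·e^{-i·1·2.1614}. Compute d first:
With c≡cos(β/2)=0.224565 and s≡sin(β/2)=0.974459, N=[24·2·24·2]^{1/2}=48.000000
The bounds max(0,m−m')=0 and min(l+m,l−m')=2 give 3 terms
  k=0: (−1)^0·48.0000/(48)·0.2246^6·0.9745^0 = +0.000128
  k=1: (−1)^1·48.0000/(6)·0.2246^4·0.9745^2 = -0.019319
  k=2: (−1)^2·48.0000/(8)·0.2246^2·0.9745^4 = +0.272828
d^3_{1,1}(2.6886) = +0.000128 -0.019319 +0.272828 = +0.253637
|D^3_{1,1}|² = |d^3_{1,1}(β)|² = (+0.253637)² = 0.064332 (the z-rotation phases have unit modulus)

P=0.0643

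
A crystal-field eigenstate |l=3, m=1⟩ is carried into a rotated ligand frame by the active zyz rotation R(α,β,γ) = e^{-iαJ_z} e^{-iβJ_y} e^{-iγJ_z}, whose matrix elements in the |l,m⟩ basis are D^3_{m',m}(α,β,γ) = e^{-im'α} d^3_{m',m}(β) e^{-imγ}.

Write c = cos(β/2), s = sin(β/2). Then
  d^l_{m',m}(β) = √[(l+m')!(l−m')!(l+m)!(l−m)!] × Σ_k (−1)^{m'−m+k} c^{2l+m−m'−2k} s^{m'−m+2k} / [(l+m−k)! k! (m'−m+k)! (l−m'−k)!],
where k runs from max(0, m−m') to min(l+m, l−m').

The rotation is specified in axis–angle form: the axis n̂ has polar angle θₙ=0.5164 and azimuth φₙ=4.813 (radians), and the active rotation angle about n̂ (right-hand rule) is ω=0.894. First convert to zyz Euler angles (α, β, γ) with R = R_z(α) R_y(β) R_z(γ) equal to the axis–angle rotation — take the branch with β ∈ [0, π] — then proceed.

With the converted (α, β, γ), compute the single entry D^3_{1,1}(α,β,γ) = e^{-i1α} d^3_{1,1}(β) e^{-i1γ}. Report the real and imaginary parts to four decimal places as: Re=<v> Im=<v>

Re=0.3867 Im=-0.3902

Axis–angle → zyz. n̂ = (sinθₙcosφₙ, sinθₙsinφₙ, cosθₙ) = (+0.049593, -0.491256, +0.869602), ω = 0.8940.
R = I cosω + sinω [n̂]ₓ + (1−cosω) n̂n̂ᵀ gives
  R = [+0.627218, -0.687032, -0.366858; +0.668823, +0.716485, -0.198306; +0.399091, -0.120982, +0.908895]
β = atan2(√(R₁₃²+R₂₃²), R₃₃) = 0.430170; α = atan2(R₂₃, R₁₃) mod 2π = 3.637153; γ = atan2(R₃₂, −R₃₁) mod 2π = 3.435931
D^3_{1,1}(3.6372,0.4302,3.4359) = e^{-i·1·3.6372}·d^3_{1,1}(0.4302)·e^{-i·1·3.4359}. Compute d first:
Half-angle: c=0.976958, s=0.213431. N=√(24·2·24·2)=48.000000
The bounds max(0,m−m')=0 and min(l+m,l−m')=2 give 3 terms
  k=0: (−1)^0·48.0000/(48)·0.9770^6·0.2134^0 = +0.869473
  k=1: (−1)^1·48.0000/(6)·0.9770^4·0.2134^2 = -0.331977
  k=2: (−1)^2·48.0000/(8)·0.9770^2·0.2134^4 = +0.011883
d^3_{1,1}(0.4302) = +0.869473 -0.331977 +0.011883 = +0.549379
Attach z-rotation phases: D = e^{-i(1)(3.6372)}·(+0.549379)·e^{-i(1)(3.4359)} = +0.386717-0.390214i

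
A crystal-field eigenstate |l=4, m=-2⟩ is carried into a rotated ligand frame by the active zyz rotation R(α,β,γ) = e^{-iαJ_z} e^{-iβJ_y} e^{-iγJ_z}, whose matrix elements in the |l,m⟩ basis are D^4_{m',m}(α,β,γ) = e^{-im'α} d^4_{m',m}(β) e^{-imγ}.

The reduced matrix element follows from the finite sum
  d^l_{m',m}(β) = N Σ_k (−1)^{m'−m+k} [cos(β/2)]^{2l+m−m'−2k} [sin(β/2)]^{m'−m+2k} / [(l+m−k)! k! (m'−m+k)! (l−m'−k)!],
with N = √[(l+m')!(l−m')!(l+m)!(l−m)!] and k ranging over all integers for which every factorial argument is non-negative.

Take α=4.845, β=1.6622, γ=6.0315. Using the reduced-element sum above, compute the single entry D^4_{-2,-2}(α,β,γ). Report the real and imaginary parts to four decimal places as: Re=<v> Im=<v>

First d^4_{-2,-2}(β=1.6622), then the phase factors e^{-i(-2)α} and e^{-i(-2)γ}:
Half-angle: c=0.674064, s=0.738673. N=√(2·720·2·720)=1440.000000
k∈{0,1,2} keeps every argument non-negative
  k=0: (−1)^0·1440.0000/(1440)·0.6741^8·0.7387^0 = +0.042619
  k=1: (−1)^1·1440.0000/(120)·0.6741^6·0.7387^2 = -0.614174
  k=2: (−1)^2·1440.0000/(96)·0.6741^4·0.7387^4 = +0.921944
d^4_{-2,-2}(1.6622) = +0.042619 -0.614174 +0.921944 = +0.350389
Attach z-rotation phases: D = e^{-i(-2)(4.8450)}·(+0.350389)·e^{-i(-2)(6.0315)} = -0.340500+0.082658i

Re=-0.3405 Im=0.0827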